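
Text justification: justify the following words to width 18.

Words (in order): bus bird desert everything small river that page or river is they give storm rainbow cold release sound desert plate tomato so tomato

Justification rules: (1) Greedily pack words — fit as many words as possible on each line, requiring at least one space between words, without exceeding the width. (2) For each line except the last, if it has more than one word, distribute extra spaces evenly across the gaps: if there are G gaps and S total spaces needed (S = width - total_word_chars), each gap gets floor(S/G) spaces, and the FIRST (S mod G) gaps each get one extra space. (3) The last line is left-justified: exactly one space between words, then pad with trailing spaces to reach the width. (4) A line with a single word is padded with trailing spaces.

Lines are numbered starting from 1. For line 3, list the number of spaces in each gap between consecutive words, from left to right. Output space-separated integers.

Answer: 1 1 1

Derivation:
Line 1: ['bus', 'bird', 'desert'] (min_width=15, slack=3)
Line 2: ['everything', 'small'] (min_width=16, slack=2)
Line 3: ['river', 'that', 'page', 'or'] (min_width=18, slack=0)
Line 4: ['river', 'is', 'they', 'give'] (min_width=18, slack=0)
Line 5: ['storm', 'rainbow', 'cold'] (min_width=18, slack=0)
Line 6: ['release', 'sound'] (min_width=13, slack=5)
Line 7: ['desert', 'plate'] (min_width=12, slack=6)
Line 8: ['tomato', 'so', 'tomato'] (min_width=16, slack=2)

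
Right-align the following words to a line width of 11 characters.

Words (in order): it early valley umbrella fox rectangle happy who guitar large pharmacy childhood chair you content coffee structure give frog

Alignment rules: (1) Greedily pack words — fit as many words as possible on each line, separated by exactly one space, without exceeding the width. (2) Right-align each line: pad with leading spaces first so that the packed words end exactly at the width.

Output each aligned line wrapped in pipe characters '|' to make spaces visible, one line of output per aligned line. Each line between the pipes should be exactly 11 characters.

Line 1: ['it', 'early'] (min_width=8, slack=3)
Line 2: ['valley'] (min_width=6, slack=5)
Line 3: ['umbrella'] (min_width=8, slack=3)
Line 4: ['fox'] (min_width=3, slack=8)
Line 5: ['rectangle'] (min_width=9, slack=2)
Line 6: ['happy', 'who'] (min_width=9, slack=2)
Line 7: ['guitar'] (min_width=6, slack=5)
Line 8: ['large'] (min_width=5, slack=6)
Line 9: ['pharmacy'] (min_width=8, slack=3)
Line 10: ['childhood'] (min_width=9, slack=2)
Line 11: ['chair', 'you'] (min_width=9, slack=2)
Line 12: ['content'] (min_width=7, slack=4)
Line 13: ['coffee'] (min_width=6, slack=5)
Line 14: ['structure'] (min_width=9, slack=2)
Line 15: ['give', 'frog'] (min_width=9, slack=2)

Answer: |   it early|
|     valley|
|   umbrella|
|        fox|
|  rectangle|
|  happy who|
|     guitar|
|      large|
|   pharmacy|
|  childhood|
|  chair you|
|    content|
|     coffee|
|  structure|
|  give frog|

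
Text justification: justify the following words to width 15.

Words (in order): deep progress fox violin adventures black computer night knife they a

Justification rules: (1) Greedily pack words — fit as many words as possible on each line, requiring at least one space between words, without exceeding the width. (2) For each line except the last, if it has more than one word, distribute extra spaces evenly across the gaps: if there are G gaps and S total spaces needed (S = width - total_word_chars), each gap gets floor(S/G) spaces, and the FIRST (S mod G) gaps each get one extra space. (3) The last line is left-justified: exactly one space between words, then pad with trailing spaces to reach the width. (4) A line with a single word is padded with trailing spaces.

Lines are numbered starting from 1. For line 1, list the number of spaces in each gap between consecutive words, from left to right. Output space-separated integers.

Line 1: ['deep', 'progress'] (min_width=13, slack=2)
Line 2: ['fox', 'violin'] (min_width=10, slack=5)
Line 3: ['adventures'] (min_width=10, slack=5)
Line 4: ['black', 'computer'] (min_width=14, slack=1)
Line 5: ['night', 'knife'] (min_width=11, slack=4)
Line 6: ['they', 'a'] (min_width=6, slack=9)

Answer: 3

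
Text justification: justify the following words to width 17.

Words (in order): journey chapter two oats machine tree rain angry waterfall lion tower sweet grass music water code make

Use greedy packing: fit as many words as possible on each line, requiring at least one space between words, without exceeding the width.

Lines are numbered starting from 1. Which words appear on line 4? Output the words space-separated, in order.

Line 1: ['journey', 'chapter'] (min_width=15, slack=2)
Line 2: ['two', 'oats', 'machine'] (min_width=16, slack=1)
Line 3: ['tree', 'rain', 'angry'] (min_width=15, slack=2)
Line 4: ['waterfall', 'lion'] (min_width=14, slack=3)
Line 5: ['tower', 'sweet', 'grass'] (min_width=17, slack=0)
Line 6: ['music', 'water', 'code'] (min_width=16, slack=1)
Line 7: ['make'] (min_width=4, slack=13)

Answer: waterfall lion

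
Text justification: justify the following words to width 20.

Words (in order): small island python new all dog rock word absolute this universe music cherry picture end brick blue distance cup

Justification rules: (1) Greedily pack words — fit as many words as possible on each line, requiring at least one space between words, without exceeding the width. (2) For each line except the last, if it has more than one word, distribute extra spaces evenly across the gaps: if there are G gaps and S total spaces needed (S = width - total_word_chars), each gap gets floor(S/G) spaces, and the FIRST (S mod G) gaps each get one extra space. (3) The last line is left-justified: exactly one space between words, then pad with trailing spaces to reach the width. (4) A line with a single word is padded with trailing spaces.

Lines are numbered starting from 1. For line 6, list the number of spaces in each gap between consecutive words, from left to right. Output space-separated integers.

Answer: 2 1

Derivation:
Line 1: ['small', 'island', 'python'] (min_width=19, slack=1)
Line 2: ['new', 'all', 'dog', 'rock'] (min_width=16, slack=4)
Line 3: ['word', 'absolute', 'this'] (min_width=18, slack=2)
Line 4: ['universe', 'music'] (min_width=14, slack=6)
Line 5: ['cherry', 'picture', 'end'] (min_width=18, slack=2)
Line 6: ['brick', 'blue', 'distance'] (min_width=19, slack=1)
Line 7: ['cup'] (min_width=3, slack=17)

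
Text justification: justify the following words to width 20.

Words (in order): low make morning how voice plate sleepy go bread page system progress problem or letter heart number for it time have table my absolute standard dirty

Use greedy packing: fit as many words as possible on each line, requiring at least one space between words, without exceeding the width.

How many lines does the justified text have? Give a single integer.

Line 1: ['low', 'make', 'morning', 'how'] (min_width=20, slack=0)
Line 2: ['voice', 'plate', 'sleepy'] (min_width=18, slack=2)
Line 3: ['go', 'bread', 'page', 'system'] (min_width=20, slack=0)
Line 4: ['progress', 'problem', 'or'] (min_width=19, slack=1)
Line 5: ['letter', 'heart', 'number'] (min_width=19, slack=1)
Line 6: ['for', 'it', 'time', 'have'] (min_width=16, slack=4)
Line 7: ['table', 'my', 'absolute'] (min_width=17, slack=3)
Line 8: ['standard', 'dirty'] (min_width=14, slack=6)
Total lines: 8

Answer: 8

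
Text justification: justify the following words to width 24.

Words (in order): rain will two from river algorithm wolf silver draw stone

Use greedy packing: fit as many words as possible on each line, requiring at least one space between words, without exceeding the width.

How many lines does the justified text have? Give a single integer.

Answer: 3

Derivation:
Line 1: ['rain', 'will', 'two', 'from', 'river'] (min_width=24, slack=0)
Line 2: ['algorithm', 'wolf', 'silver'] (min_width=21, slack=3)
Line 3: ['draw', 'stone'] (min_width=10, slack=14)
Total lines: 3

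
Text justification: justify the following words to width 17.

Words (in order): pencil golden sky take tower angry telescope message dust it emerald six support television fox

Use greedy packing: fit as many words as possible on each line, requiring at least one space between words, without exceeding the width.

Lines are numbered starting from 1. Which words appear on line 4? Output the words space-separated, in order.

Answer: dust it emerald

Derivation:
Line 1: ['pencil', 'golden', 'sky'] (min_width=17, slack=0)
Line 2: ['take', 'tower', 'angry'] (min_width=16, slack=1)
Line 3: ['telescope', 'message'] (min_width=17, slack=0)
Line 4: ['dust', 'it', 'emerald'] (min_width=15, slack=2)
Line 5: ['six', 'support'] (min_width=11, slack=6)
Line 6: ['television', 'fox'] (min_width=14, slack=3)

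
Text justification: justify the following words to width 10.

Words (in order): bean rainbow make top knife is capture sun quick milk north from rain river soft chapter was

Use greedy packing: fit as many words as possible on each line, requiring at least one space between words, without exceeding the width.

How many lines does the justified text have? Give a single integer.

Line 1: ['bean'] (min_width=4, slack=6)
Line 2: ['rainbow'] (min_width=7, slack=3)
Line 3: ['make', 'top'] (min_width=8, slack=2)
Line 4: ['knife', 'is'] (min_width=8, slack=2)
Line 5: ['capture'] (min_width=7, slack=3)
Line 6: ['sun', 'quick'] (min_width=9, slack=1)
Line 7: ['milk', 'north'] (min_width=10, slack=0)
Line 8: ['from', 'rain'] (min_width=9, slack=1)
Line 9: ['river', 'soft'] (min_width=10, slack=0)
Line 10: ['chapter'] (min_width=7, slack=3)
Line 11: ['was'] (min_width=3, slack=7)
Total lines: 11

Answer: 11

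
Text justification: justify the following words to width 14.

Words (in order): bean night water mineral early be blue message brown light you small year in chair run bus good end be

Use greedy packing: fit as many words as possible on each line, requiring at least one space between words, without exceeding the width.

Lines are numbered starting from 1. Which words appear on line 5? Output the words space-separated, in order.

Answer: light you

Derivation:
Line 1: ['bean', 'night'] (min_width=10, slack=4)
Line 2: ['water', 'mineral'] (min_width=13, slack=1)
Line 3: ['early', 'be', 'blue'] (min_width=13, slack=1)
Line 4: ['message', 'brown'] (min_width=13, slack=1)
Line 5: ['light', 'you'] (min_width=9, slack=5)
Line 6: ['small', 'year', 'in'] (min_width=13, slack=1)
Line 7: ['chair', 'run', 'bus'] (min_width=13, slack=1)
Line 8: ['good', 'end', 'be'] (min_width=11, slack=3)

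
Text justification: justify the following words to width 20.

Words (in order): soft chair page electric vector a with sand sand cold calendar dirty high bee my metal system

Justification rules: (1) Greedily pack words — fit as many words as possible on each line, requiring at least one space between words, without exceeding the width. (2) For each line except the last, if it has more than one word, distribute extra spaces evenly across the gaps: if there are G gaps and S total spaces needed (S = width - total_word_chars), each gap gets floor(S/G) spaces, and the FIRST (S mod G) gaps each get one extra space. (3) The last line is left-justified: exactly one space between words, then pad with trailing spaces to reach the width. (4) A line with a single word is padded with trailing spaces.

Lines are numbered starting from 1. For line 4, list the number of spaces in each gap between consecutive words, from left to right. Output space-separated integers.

Line 1: ['soft', 'chair', 'page'] (min_width=15, slack=5)
Line 2: ['electric', 'vector', 'a'] (min_width=17, slack=3)
Line 3: ['with', 'sand', 'sand', 'cold'] (min_width=19, slack=1)
Line 4: ['calendar', 'dirty', 'high'] (min_width=19, slack=1)
Line 5: ['bee', 'my', 'metal', 'system'] (min_width=19, slack=1)

Answer: 2 1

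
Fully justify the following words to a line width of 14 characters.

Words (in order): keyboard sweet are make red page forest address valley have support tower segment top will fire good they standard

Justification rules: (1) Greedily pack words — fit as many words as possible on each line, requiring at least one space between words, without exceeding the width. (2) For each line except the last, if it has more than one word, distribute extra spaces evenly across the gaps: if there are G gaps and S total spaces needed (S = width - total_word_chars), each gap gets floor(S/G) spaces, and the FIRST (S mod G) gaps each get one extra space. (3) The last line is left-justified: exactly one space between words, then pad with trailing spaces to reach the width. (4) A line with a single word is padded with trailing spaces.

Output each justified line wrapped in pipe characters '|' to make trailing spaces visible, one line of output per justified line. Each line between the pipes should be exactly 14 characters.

Line 1: ['keyboard', 'sweet'] (min_width=14, slack=0)
Line 2: ['are', 'make', 'red'] (min_width=12, slack=2)
Line 3: ['page', 'forest'] (min_width=11, slack=3)
Line 4: ['address', 'valley'] (min_width=14, slack=0)
Line 5: ['have', 'support'] (min_width=12, slack=2)
Line 6: ['tower', 'segment'] (min_width=13, slack=1)
Line 7: ['top', 'will', 'fire'] (min_width=13, slack=1)
Line 8: ['good', 'they'] (min_width=9, slack=5)
Line 9: ['standard'] (min_width=8, slack=6)

Answer: |keyboard sweet|
|are  make  red|
|page    forest|
|address valley|
|have   support|
|tower  segment|
|top  will fire|
|good      they|
|standard      |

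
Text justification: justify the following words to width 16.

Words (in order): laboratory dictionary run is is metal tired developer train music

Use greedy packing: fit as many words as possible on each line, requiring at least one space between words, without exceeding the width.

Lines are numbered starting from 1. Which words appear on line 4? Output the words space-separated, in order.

Line 1: ['laboratory'] (min_width=10, slack=6)
Line 2: ['dictionary', 'run'] (min_width=14, slack=2)
Line 3: ['is', 'is', 'metal'] (min_width=11, slack=5)
Line 4: ['tired', 'developer'] (min_width=15, slack=1)
Line 5: ['train', 'music'] (min_width=11, slack=5)

Answer: tired developer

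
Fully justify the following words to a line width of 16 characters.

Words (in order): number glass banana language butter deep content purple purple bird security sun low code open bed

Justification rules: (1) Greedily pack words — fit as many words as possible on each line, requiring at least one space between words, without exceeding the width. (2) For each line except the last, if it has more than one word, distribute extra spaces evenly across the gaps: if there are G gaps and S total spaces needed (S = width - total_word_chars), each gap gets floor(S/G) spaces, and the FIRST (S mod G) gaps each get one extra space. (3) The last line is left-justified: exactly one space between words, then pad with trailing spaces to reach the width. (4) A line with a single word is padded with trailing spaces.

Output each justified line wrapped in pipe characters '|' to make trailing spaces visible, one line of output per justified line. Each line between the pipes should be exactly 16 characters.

Answer: |number     glass|
|banana  language|
|butter      deep|
|content   purple|
|purple      bird|
|security sun low|
|code open bed   |

Derivation:
Line 1: ['number', 'glass'] (min_width=12, slack=4)
Line 2: ['banana', 'language'] (min_width=15, slack=1)
Line 3: ['butter', 'deep'] (min_width=11, slack=5)
Line 4: ['content', 'purple'] (min_width=14, slack=2)
Line 5: ['purple', 'bird'] (min_width=11, slack=5)
Line 6: ['security', 'sun', 'low'] (min_width=16, slack=0)
Line 7: ['code', 'open', 'bed'] (min_width=13, slack=3)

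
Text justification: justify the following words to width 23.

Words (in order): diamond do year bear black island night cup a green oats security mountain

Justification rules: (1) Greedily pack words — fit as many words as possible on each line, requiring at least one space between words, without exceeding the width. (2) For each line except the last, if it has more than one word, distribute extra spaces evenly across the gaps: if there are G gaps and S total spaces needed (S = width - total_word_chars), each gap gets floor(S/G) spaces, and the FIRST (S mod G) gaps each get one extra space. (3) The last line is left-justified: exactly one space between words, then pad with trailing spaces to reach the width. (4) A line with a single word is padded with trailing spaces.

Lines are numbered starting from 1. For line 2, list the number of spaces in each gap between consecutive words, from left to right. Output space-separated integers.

Answer: 2 1 1

Derivation:
Line 1: ['diamond', 'do', 'year', 'bear'] (min_width=20, slack=3)
Line 2: ['black', 'island', 'night', 'cup'] (min_width=22, slack=1)
Line 3: ['a', 'green', 'oats', 'security'] (min_width=21, slack=2)
Line 4: ['mountain'] (min_width=8, slack=15)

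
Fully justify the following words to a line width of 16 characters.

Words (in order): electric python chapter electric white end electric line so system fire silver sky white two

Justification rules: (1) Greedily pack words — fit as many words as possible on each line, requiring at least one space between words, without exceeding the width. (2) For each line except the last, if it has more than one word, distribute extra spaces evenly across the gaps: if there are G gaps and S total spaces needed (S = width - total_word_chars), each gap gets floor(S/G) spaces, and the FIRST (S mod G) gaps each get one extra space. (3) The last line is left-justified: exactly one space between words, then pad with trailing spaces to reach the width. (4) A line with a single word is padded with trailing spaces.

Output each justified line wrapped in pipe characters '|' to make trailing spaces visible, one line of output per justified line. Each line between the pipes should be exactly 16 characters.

Answer: |electric  python|
|chapter electric|
|white        end|
|electric line so|
|system      fire|
|silver sky white|
|two             |

Derivation:
Line 1: ['electric', 'python'] (min_width=15, slack=1)
Line 2: ['chapter', 'electric'] (min_width=16, slack=0)
Line 3: ['white', 'end'] (min_width=9, slack=7)
Line 4: ['electric', 'line', 'so'] (min_width=16, slack=0)
Line 5: ['system', 'fire'] (min_width=11, slack=5)
Line 6: ['silver', 'sky', 'white'] (min_width=16, slack=0)
Line 7: ['two'] (min_width=3, slack=13)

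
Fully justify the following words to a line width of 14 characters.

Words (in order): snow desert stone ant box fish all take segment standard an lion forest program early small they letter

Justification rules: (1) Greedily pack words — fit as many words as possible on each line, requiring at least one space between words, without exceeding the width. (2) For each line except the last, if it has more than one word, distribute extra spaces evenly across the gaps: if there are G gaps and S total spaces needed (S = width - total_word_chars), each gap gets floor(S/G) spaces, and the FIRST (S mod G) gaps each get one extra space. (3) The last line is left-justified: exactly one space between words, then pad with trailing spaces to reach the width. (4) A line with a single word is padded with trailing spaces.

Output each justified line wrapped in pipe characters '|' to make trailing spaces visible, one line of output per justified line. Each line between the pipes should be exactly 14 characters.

Line 1: ['snow', 'desert'] (min_width=11, slack=3)
Line 2: ['stone', 'ant', 'box'] (min_width=13, slack=1)
Line 3: ['fish', 'all', 'take'] (min_width=13, slack=1)
Line 4: ['segment'] (min_width=7, slack=7)
Line 5: ['standard', 'an'] (min_width=11, slack=3)
Line 6: ['lion', 'forest'] (min_width=11, slack=3)
Line 7: ['program', 'early'] (min_width=13, slack=1)
Line 8: ['small', 'they'] (min_width=10, slack=4)
Line 9: ['letter'] (min_width=6, slack=8)

Answer: |snow    desert|
|stone  ant box|
|fish  all take|
|segment       |
|standard    an|
|lion    forest|
|program  early|
|small     they|
|letter        |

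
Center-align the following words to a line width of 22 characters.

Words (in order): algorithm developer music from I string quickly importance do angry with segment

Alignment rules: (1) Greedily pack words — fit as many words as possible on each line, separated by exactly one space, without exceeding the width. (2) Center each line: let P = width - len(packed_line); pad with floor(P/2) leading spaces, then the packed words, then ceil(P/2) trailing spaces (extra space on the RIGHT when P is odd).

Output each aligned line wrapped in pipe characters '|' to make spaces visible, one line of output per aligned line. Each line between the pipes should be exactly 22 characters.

Answer: | algorithm developer  |
| music from I string  |
|quickly importance do |
|  angry with segment  |

Derivation:
Line 1: ['algorithm', 'developer'] (min_width=19, slack=3)
Line 2: ['music', 'from', 'I', 'string'] (min_width=19, slack=3)
Line 3: ['quickly', 'importance', 'do'] (min_width=21, slack=1)
Line 4: ['angry', 'with', 'segment'] (min_width=18, slack=4)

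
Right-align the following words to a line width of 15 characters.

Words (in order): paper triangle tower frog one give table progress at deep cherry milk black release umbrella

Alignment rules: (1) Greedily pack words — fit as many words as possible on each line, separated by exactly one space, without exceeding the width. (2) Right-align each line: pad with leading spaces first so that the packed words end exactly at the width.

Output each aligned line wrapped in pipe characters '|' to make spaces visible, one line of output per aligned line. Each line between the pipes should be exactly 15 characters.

Line 1: ['paper', 'triangle'] (min_width=14, slack=1)
Line 2: ['tower', 'frog', 'one'] (min_width=14, slack=1)
Line 3: ['give', 'table'] (min_width=10, slack=5)
Line 4: ['progress', 'at'] (min_width=11, slack=4)
Line 5: ['deep', 'cherry'] (min_width=11, slack=4)
Line 6: ['milk', 'black'] (min_width=10, slack=5)
Line 7: ['release'] (min_width=7, slack=8)
Line 8: ['umbrella'] (min_width=8, slack=7)

Answer: | paper triangle|
| tower frog one|
|     give table|
|    progress at|
|    deep cherry|
|     milk black|
|        release|
|       umbrella|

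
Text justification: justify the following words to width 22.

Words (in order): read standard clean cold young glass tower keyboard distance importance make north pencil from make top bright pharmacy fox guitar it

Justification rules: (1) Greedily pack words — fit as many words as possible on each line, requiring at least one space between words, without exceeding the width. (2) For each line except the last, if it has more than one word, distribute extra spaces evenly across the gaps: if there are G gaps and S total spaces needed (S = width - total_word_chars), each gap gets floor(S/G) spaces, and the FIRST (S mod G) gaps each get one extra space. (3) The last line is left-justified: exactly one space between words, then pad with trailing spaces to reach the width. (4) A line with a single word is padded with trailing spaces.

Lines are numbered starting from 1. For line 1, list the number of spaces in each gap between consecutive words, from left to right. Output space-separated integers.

Line 1: ['read', 'standard', 'clean'] (min_width=19, slack=3)
Line 2: ['cold', 'young', 'glass', 'tower'] (min_width=22, slack=0)
Line 3: ['keyboard', 'distance'] (min_width=17, slack=5)
Line 4: ['importance', 'make', 'north'] (min_width=21, slack=1)
Line 5: ['pencil', 'from', 'make', 'top'] (min_width=20, slack=2)
Line 6: ['bright', 'pharmacy', 'fox'] (min_width=19, slack=3)
Line 7: ['guitar', 'it'] (min_width=9, slack=13)

Answer: 3 2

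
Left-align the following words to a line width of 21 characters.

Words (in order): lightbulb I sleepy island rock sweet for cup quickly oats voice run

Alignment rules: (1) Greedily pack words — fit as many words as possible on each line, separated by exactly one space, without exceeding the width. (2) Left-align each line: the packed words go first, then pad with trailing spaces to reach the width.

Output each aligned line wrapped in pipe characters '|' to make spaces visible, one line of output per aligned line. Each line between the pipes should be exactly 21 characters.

Line 1: ['lightbulb', 'I', 'sleepy'] (min_width=18, slack=3)
Line 2: ['island', 'rock', 'sweet', 'for'] (min_width=21, slack=0)
Line 3: ['cup', 'quickly', 'oats'] (min_width=16, slack=5)
Line 4: ['voice', 'run'] (min_width=9, slack=12)

Answer: |lightbulb I sleepy   |
|island rock sweet for|
|cup quickly oats     |
|voice run            |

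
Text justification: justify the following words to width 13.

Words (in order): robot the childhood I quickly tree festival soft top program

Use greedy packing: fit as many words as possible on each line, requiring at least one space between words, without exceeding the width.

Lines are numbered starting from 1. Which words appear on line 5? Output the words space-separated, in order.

Line 1: ['robot', 'the'] (min_width=9, slack=4)
Line 2: ['childhood', 'I'] (min_width=11, slack=2)
Line 3: ['quickly', 'tree'] (min_width=12, slack=1)
Line 4: ['festival', 'soft'] (min_width=13, slack=0)
Line 5: ['top', 'program'] (min_width=11, slack=2)

Answer: top program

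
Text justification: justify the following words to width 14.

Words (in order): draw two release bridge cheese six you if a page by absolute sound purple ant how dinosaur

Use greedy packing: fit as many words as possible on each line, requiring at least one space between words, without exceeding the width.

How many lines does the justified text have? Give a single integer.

Line 1: ['draw', 'two'] (min_width=8, slack=6)
Line 2: ['release', 'bridge'] (min_width=14, slack=0)
Line 3: ['cheese', 'six', 'you'] (min_width=14, slack=0)
Line 4: ['if', 'a', 'page', 'by'] (min_width=12, slack=2)
Line 5: ['absolute', 'sound'] (min_width=14, slack=0)
Line 6: ['purple', 'ant', 'how'] (min_width=14, slack=0)
Line 7: ['dinosaur'] (min_width=8, slack=6)
Total lines: 7

Answer: 7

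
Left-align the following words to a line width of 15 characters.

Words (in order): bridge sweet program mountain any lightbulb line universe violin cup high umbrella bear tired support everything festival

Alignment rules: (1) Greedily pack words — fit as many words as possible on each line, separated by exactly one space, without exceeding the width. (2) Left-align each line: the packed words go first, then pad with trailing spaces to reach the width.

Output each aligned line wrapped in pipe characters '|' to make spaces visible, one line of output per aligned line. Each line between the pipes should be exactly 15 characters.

Line 1: ['bridge', 'sweet'] (min_width=12, slack=3)
Line 2: ['program'] (min_width=7, slack=8)
Line 3: ['mountain', 'any'] (min_width=12, slack=3)
Line 4: ['lightbulb', 'line'] (min_width=14, slack=1)
Line 5: ['universe', 'violin'] (min_width=15, slack=0)
Line 6: ['cup', 'high'] (min_width=8, slack=7)
Line 7: ['umbrella', 'bear'] (min_width=13, slack=2)
Line 8: ['tired', 'support'] (min_width=13, slack=2)
Line 9: ['everything'] (min_width=10, slack=5)
Line 10: ['festival'] (min_width=8, slack=7)

Answer: |bridge sweet   |
|program        |
|mountain any   |
|lightbulb line |
|universe violin|
|cup high       |
|umbrella bear  |
|tired support  |
|everything     |
|festival       |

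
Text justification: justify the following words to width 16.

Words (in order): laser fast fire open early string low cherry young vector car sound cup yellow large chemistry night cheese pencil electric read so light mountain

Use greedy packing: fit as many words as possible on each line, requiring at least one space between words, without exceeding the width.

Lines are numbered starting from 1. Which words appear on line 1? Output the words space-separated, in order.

Line 1: ['laser', 'fast', 'fire'] (min_width=15, slack=1)
Line 2: ['open', 'early'] (min_width=10, slack=6)
Line 3: ['string', 'low'] (min_width=10, slack=6)
Line 4: ['cherry', 'young'] (min_width=12, slack=4)
Line 5: ['vector', 'car', 'sound'] (min_width=16, slack=0)
Line 6: ['cup', 'yellow', 'large'] (min_width=16, slack=0)
Line 7: ['chemistry', 'night'] (min_width=15, slack=1)
Line 8: ['cheese', 'pencil'] (min_width=13, slack=3)
Line 9: ['electric', 'read', 'so'] (min_width=16, slack=0)
Line 10: ['light', 'mountain'] (min_width=14, slack=2)

Answer: laser fast fire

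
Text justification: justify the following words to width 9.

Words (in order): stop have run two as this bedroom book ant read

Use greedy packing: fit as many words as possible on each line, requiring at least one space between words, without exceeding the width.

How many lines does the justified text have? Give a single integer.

Line 1: ['stop', 'have'] (min_width=9, slack=0)
Line 2: ['run', 'two'] (min_width=7, slack=2)
Line 3: ['as', 'this'] (min_width=7, slack=2)
Line 4: ['bedroom'] (min_width=7, slack=2)
Line 5: ['book', 'ant'] (min_width=8, slack=1)
Line 6: ['read'] (min_width=4, slack=5)
Total lines: 6

Answer: 6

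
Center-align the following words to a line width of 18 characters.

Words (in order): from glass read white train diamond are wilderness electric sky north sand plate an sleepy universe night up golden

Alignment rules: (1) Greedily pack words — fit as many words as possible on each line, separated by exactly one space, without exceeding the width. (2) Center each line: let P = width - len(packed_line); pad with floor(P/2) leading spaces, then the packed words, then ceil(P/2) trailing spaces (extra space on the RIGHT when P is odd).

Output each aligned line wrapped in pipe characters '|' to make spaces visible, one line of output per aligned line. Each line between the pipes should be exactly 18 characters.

Line 1: ['from', 'glass', 'read'] (min_width=15, slack=3)
Line 2: ['white', 'train'] (min_width=11, slack=7)
Line 3: ['diamond', 'are'] (min_width=11, slack=7)
Line 4: ['wilderness'] (min_width=10, slack=8)
Line 5: ['electric', 'sky', 'north'] (min_width=18, slack=0)
Line 6: ['sand', 'plate', 'an'] (min_width=13, slack=5)
Line 7: ['sleepy', 'universe'] (min_width=15, slack=3)
Line 8: ['night', 'up', 'golden'] (min_width=15, slack=3)

Answer: | from glass read  |
|   white train    |
|   diamond are    |
|    wilderness    |
|electric sky north|
|  sand plate an   |
| sleepy universe  |
| night up golden  |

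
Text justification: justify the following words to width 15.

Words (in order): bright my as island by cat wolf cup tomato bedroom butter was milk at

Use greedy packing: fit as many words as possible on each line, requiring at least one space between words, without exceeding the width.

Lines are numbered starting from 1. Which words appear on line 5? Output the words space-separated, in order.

Answer: was milk at

Derivation:
Line 1: ['bright', 'my', 'as'] (min_width=12, slack=3)
Line 2: ['island', 'by', 'cat'] (min_width=13, slack=2)
Line 3: ['wolf', 'cup', 'tomato'] (min_width=15, slack=0)
Line 4: ['bedroom', 'butter'] (min_width=14, slack=1)
Line 5: ['was', 'milk', 'at'] (min_width=11, slack=4)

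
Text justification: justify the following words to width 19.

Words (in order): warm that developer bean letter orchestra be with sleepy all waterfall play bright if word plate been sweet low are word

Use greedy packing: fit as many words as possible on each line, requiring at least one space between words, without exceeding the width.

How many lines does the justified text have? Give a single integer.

Line 1: ['warm', 'that', 'developer'] (min_width=19, slack=0)
Line 2: ['bean', 'letter'] (min_width=11, slack=8)
Line 3: ['orchestra', 'be', 'with'] (min_width=17, slack=2)
Line 4: ['sleepy', 'all'] (min_width=10, slack=9)
Line 5: ['waterfall', 'play'] (min_width=14, slack=5)
Line 6: ['bright', 'if', 'word'] (min_width=14, slack=5)
Line 7: ['plate', 'been', 'sweet'] (min_width=16, slack=3)
Line 8: ['low', 'are', 'word'] (min_width=12, slack=7)
Total lines: 8

Answer: 8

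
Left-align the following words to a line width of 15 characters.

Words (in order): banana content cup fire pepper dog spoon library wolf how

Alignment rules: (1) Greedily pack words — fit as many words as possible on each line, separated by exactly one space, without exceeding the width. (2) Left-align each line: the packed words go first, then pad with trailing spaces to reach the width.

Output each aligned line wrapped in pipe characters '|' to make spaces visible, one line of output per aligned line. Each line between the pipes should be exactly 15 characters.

Answer: |banana content |
|cup fire pepper|
|dog spoon      |
|library wolf   |
|how            |

Derivation:
Line 1: ['banana', 'content'] (min_width=14, slack=1)
Line 2: ['cup', 'fire', 'pepper'] (min_width=15, slack=0)
Line 3: ['dog', 'spoon'] (min_width=9, slack=6)
Line 4: ['library', 'wolf'] (min_width=12, slack=3)
Line 5: ['how'] (min_width=3, slack=12)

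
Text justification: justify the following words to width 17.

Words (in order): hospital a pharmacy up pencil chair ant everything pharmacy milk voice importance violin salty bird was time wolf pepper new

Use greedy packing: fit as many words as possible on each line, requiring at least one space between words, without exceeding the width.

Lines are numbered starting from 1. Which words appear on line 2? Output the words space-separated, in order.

Line 1: ['hospital', 'a'] (min_width=10, slack=7)
Line 2: ['pharmacy', 'up'] (min_width=11, slack=6)
Line 3: ['pencil', 'chair', 'ant'] (min_width=16, slack=1)
Line 4: ['everything'] (min_width=10, slack=7)
Line 5: ['pharmacy', 'milk'] (min_width=13, slack=4)
Line 6: ['voice', 'importance'] (min_width=16, slack=1)
Line 7: ['violin', 'salty', 'bird'] (min_width=17, slack=0)
Line 8: ['was', 'time', 'wolf'] (min_width=13, slack=4)
Line 9: ['pepper', 'new'] (min_width=10, slack=7)

Answer: pharmacy up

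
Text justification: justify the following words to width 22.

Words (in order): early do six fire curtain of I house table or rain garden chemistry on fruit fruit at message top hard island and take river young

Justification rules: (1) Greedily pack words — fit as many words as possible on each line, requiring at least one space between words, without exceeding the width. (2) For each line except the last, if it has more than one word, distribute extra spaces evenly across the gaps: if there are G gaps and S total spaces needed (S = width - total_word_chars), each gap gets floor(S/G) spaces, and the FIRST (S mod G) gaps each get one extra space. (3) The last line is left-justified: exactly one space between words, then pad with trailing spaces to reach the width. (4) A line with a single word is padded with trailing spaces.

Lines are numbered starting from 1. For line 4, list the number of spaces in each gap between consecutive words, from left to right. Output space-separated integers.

Line 1: ['early', 'do', 'six', 'fire'] (min_width=17, slack=5)
Line 2: ['curtain', 'of', 'I', 'house'] (min_width=18, slack=4)
Line 3: ['table', 'or', 'rain', 'garden'] (min_width=20, slack=2)
Line 4: ['chemistry', 'on', 'fruit'] (min_width=18, slack=4)
Line 5: ['fruit', 'at', 'message', 'top'] (min_width=20, slack=2)
Line 6: ['hard', 'island', 'and', 'take'] (min_width=20, slack=2)
Line 7: ['river', 'young'] (min_width=11, slack=11)

Answer: 3 3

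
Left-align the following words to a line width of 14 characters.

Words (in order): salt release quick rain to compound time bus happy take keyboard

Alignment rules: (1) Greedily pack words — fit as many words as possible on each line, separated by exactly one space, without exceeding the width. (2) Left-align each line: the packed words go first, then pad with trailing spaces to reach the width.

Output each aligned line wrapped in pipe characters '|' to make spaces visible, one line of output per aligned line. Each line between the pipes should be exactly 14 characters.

Answer: |salt release  |
|quick rain to |
|compound time |
|bus happy take|
|keyboard      |

Derivation:
Line 1: ['salt', 'release'] (min_width=12, slack=2)
Line 2: ['quick', 'rain', 'to'] (min_width=13, slack=1)
Line 3: ['compound', 'time'] (min_width=13, slack=1)
Line 4: ['bus', 'happy', 'take'] (min_width=14, slack=0)
Line 5: ['keyboard'] (min_width=8, slack=6)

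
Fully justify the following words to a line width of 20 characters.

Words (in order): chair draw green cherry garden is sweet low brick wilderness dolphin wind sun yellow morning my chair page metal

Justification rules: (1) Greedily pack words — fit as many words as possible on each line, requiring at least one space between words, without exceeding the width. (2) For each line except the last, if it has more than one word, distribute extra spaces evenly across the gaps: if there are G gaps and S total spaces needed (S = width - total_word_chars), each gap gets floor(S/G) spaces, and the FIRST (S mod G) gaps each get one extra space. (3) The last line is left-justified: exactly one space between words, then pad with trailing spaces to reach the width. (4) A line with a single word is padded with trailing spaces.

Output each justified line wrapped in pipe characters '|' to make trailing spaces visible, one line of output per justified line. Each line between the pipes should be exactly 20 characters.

Line 1: ['chair', 'draw', 'green'] (min_width=16, slack=4)
Line 2: ['cherry', 'garden', 'is'] (min_width=16, slack=4)
Line 3: ['sweet', 'low', 'brick'] (min_width=15, slack=5)
Line 4: ['wilderness', 'dolphin'] (min_width=18, slack=2)
Line 5: ['wind', 'sun', 'yellow'] (min_width=15, slack=5)
Line 6: ['morning', 'my', 'chair'] (min_width=16, slack=4)
Line 7: ['page', 'metal'] (min_width=10, slack=10)

Answer: |chair   draw   green|
|cherry   garden   is|
|sweet    low   brick|
|wilderness   dolphin|
|wind    sun   yellow|
|morning   my   chair|
|page metal          |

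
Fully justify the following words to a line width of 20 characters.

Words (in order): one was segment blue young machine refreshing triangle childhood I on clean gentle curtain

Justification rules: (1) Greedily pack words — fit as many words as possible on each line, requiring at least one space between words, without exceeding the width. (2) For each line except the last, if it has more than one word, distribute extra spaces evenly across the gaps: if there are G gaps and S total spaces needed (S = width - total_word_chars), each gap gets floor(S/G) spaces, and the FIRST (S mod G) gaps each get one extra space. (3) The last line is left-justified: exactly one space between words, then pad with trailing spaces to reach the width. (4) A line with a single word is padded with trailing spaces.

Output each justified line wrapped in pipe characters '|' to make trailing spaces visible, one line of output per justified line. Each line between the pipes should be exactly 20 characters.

Answer: |one was segment blue|
|young        machine|
|refreshing  triangle|
|childhood I on clean|
|gentle curtain      |

Derivation:
Line 1: ['one', 'was', 'segment', 'blue'] (min_width=20, slack=0)
Line 2: ['young', 'machine'] (min_width=13, slack=7)
Line 3: ['refreshing', 'triangle'] (min_width=19, slack=1)
Line 4: ['childhood', 'I', 'on', 'clean'] (min_width=20, slack=0)
Line 5: ['gentle', 'curtain'] (min_width=14, slack=6)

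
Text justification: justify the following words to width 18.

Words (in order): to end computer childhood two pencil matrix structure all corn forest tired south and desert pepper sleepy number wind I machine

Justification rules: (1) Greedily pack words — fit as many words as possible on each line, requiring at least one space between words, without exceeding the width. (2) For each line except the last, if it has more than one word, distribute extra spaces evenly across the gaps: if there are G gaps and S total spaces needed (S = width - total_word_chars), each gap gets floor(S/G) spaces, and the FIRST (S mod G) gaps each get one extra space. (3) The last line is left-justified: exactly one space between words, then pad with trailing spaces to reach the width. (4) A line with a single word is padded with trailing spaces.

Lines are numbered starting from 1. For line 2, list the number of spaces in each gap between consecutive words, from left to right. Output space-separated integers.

Line 1: ['to', 'end', 'computer'] (min_width=15, slack=3)
Line 2: ['childhood', 'two'] (min_width=13, slack=5)
Line 3: ['pencil', 'matrix'] (min_width=13, slack=5)
Line 4: ['structure', 'all', 'corn'] (min_width=18, slack=0)
Line 5: ['forest', 'tired', 'south'] (min_width=18, slack=0)
Line 6: ['and', 'desert', 'pepper'] (min_width=17, slack=1)
Line 7: ['sleepy', 'number', 'wind'] (min_width=18, slack=0)
Line 8: ['I', 'machine'] (min_width=9, slack=9)

Answer: 6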